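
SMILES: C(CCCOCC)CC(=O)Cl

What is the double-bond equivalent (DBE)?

1

Molecular formula from the SMILES: C8H15ClO2.
DoU = (2C + 2 + N − H − X)/2 = (2·8 + 2 + 0 − 15 − 1)/2 = 2/2 = 1.
(Structurally: 0 ring(s) + 1 π bond(s) = 1.)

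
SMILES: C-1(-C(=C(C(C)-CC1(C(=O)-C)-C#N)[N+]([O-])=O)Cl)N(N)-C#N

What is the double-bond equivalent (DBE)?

Molecular formula from the SMILES: C11H12ClN5O3.
DoU = (2C + 2 + N − H − X)/2 = (2·11 + 2 + 5 − 12 − 1)/2 = 16/2 = 8.
(Structurally: 1 ring(s) + 7 π bond(s) = 8.)

8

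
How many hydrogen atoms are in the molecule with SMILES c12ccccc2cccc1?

Hydrogens are implicit in SMILES; fill each atom to its normal valence:
  8 × C (aromatic): 1 H each → 8
  2 × C (aromatic): no H
  Total hydrogens = 8.

8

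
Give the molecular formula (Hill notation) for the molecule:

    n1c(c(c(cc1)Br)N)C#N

C6H4BrN3

Heavy atoms from the SMILES: 1 Br, 6 C, 3 N.
Implicit hydrogens by atom environment:
  3 × C (aromatic): no H
  2 × C (aromatic): 1 H each → 2
  1 × Br: no H
  1 × C: no H
  1 × N: 2 H
  1 × N (aromatic): no H
  1 × N: no H
  Total hydrogens = 4.
Molecular formula: C6H4BrN3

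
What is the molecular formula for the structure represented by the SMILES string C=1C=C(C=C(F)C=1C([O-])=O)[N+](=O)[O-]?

C7H3FNO4-

Heavy atoms from the SMILES: 7 C, 1 F, 1 N, 4 O.
Implicit hydrogens by atom environment:
  3 × C (aromatic): 1 H each → 3
  3 × C (aromatic): no H
  2 × O: no H
  2 × O (charge -1): no H
  1 × C: no H
  1 × F: no H
  1 × N (charge +1): no H
  Total hydrogens = 3.
Net charge -1.
Molecular formula: C7H3FNO4-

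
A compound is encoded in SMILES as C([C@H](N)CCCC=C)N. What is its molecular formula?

C7H16N2

Heavy atoms from the SMILES: 7 C, 2 N.
Implicit hydrogens by atom environment:
  5 × C: 2 H each → 10
  2 × C: 1 H each → 2
  2 × N: 2 H each → 4
  Total hydrogens = 16.
Molecular formula: C7H16N2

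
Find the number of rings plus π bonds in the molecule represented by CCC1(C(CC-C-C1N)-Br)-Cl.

1

Molecular formula from the SMILES: C8H15BrClN.
DoU = (2C + 2 + N − H − X)/2 = (2·8 + 2 + 1 − 15 − 2)/2 = 2/2 = 1.
(Structurally: 1 ring(s) + 0 π bond(s) = 1.)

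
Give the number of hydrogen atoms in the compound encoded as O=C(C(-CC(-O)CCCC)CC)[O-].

19

Hydrogens are implicit in SMILES; fill each atom to its normal valence:
  5 × C: 2 H each → 10
  2 × C: 3 H each → 6
  2 × C: 1 H each → 2
  1 × C: no H
  1 × O: 1 H
  1 × O: no H
  1 × O (charge -1): no H
  Total hydrogens = 19.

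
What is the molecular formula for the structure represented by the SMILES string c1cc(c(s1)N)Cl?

C4H4ClNS

Heavy atoms from the SMILES: 4 C, 1 Cl, 1 N, 1 S.
Implicit hydrogens by atom environment:
  2 × C (aromatic): 1 H each → 2
  2 × C (aromatic): no H
  1 × Cl: no H
  1 × N: 2 H
  1 × S (aromatic): no H
  Total hydrogens = 4.
Molecular formula: C4H4ClNS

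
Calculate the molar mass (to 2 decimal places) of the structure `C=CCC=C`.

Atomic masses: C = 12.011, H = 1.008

Molecular formula: C5H8.
M = 5×12.011 + 8×1.008 = 68.12 g/mol.

68.12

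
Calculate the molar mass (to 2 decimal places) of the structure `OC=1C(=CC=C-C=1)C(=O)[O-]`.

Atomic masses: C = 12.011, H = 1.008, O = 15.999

Molecular formula: C7H5O3-.
M = 7×12.011 + 5×1.008 + 3×15.999 = 137.11 g/mol.

137.11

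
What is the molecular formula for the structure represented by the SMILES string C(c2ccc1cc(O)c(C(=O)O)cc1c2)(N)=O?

C12H9NO4

Heavy atoms from the SMILES: 12 C, 1 N, 4 O.
Implicit hydrogens by atom environment:
  5 × C (aromatic): 1 H each → 5
  5 × C (aromatic): no H
  2 × C: no H
  2 × O: 1 H each → 2
  2 × O: no H
  1 × N: 2 H
  Total hydrogens = 9.
Molecular formula: C12H9NO4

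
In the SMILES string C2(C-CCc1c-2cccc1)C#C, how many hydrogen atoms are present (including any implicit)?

12

Hydrogens are implicit in SMILES; fill each atom to its normal valence:
  4 × C (aromatic): 1 H each → 4
  3 × C: 2 H each → 6
  2 × C: 1 H each → 2
  2 × C (aromatic): no H
  1 × C: no H
  Total hydrogens = 12.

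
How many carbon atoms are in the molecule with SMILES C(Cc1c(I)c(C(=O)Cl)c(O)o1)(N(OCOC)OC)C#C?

The symbol for carbon appears 12 times in the SMILES. Lowercase c denotes aromatic carbon and counts toward C.

12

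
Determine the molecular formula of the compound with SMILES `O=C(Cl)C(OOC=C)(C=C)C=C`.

C8H9ClO3

Heavy atoms from the SMILES: 8 C, 1 Cl, 3 O.
Implicit hydrogens by atom environment:
  3 × C: 2 H each → 6
  3 × C: 1 H each → 3
  3 × O: no H
  2 × C: no H
  1 × Cl: no H
  Total hydrogens = 9.
Molecular formula: C8H9ClO3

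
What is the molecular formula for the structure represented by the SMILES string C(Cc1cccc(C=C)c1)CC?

C12H16

Heavy atoms from the SMILES: 12 C.
Implicit hydrogens by atom environment:
  4 × C: 2 H each → 8
  4 × C (aromatic): 1 H each → 4
  2 × C (aromatic): no H
  1 × C: 3 H
  1 × C: 1 H
  Total hydrogens = 16.
Molecular formula: C12H16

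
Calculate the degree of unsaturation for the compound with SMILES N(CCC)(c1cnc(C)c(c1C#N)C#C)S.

Molecular formula from the SMILES: C12H13N3S.
DoU = (2C + 2 + N − H − X)/2 = (2·12 + 2 + 3 − 13 − 0)/2 = 16/2 = 8.
(Structurally: 1 ring(s) + 7 π bond(s) = 8.)

8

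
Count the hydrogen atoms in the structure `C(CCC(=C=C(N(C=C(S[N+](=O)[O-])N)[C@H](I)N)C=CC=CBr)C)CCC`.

26

Hydrogens are implicit in SMILES; fill each atom to its normal valence:
  6 × C: 1 H each → 6
  5 × C: 2 H each → 10
  4 × C: no H
  2 × C: 3 H each → 6
  2 × N: 2 H each → 4
  1 × Br: no H
  1 × I: no H
  1 × N: no H
  1 × N (charge +1): no H
  1 × O: no H
  1 × O (charge -1): no H
  1 × S: no H
  Total hydrogens = 26.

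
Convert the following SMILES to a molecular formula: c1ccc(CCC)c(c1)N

Heavy atoms from the SMILES: 9 C, 1 N.
Implicit hydrogens by atom environment:
  4 × C (aromatic): 1 H each → 4
  2 × C: 2 H each → 4
  2 × C (aromatic): no H
  1 × C: 3 H
  1 × N: 2 H
  Total hydrogens = 13.
Molecular formula: C9H13N

C9H13N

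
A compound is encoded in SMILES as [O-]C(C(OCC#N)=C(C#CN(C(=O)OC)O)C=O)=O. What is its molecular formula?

Heavy atoms from the SMILES: 10 C, 2 N, 7 O.
Implicit hydrogens by atom environment:
  7 × C: no H
  5 × O: no H
  2 × N: no H
  1 × C: 3 H
  1 × C: 2 H
  1 × C: 1 H
  1 × O: 1 H
  1 × O (charge -1): no H
  Total hydrogens = 7.
Net charge -1.
Molecular formula: C10H7N2O7-

C10H7N2O7-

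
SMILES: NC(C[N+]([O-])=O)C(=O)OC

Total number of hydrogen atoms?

8

Hydrogens are implicit in SMILES; fill each atom to its normal valence:
  3 × O: no H
  1 × C: 3 H
  1 × C: 2 H
  1 × C: 1 H
  1 × C: no H
  1 × N: 2 H
  1 × N (charge +1): no H
  1 × O (charge -1): no H
  Total hydrogens = 8.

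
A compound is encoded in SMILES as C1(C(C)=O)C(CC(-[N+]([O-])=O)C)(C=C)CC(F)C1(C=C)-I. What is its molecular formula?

C14H19FINO3

Heavy atoms from the SMILES: 14 C, 1 F, 1 I, 1 N, 3 O.
Implicit hydrogens by atom environment:
  5 × C: 1 H each → 5
  4 × C: 2 H each → 8
  3 × C: no H
  2 × C: 3 H each → 6
  2 × O: no H
  1 × F: no H
  1 × I: no H
  1 × N (charge +1): no H
  1 × O (charge -1): no H
  Total hydrogens = 19.
Molecular formula: C14H19FINO3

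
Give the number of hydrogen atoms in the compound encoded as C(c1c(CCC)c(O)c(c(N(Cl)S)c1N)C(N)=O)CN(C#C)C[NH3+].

23

Hydrogens are implicit in SMILES; fill each atom to its normal valence:
  6 × C (aromatic): no H
  5 × C: 2 H each → 10
  2 × C: no H
  2 × N: 2 H each → 4
  2 × N: no H
  1 × C: 3 H
  1 × C: 1 H
  1 × Cl: no H
  1 × N (charge +1): 3 H
  1 × O: 1 H
  1 × O: no H
  1 × S: 1 H
  Total hydrogens = 23.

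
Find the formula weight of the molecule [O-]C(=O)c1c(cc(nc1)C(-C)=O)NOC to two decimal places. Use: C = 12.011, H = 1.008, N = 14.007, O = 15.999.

Molecular formula: C9H9N2O4-.
M = 9×12.011 + 9×1.008 + 2×14.007 + 4×15.999 = 209.18 g/mol.

209.18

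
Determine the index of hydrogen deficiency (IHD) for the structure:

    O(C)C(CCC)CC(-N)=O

1

Molecular formula from the SMILES: C7H15NO2.
DoU = (2C + 2 + N − H − X)/2 = (2·7 + 2 + 1 − 15 − 0)/2 = 2/2 = 1.
(Structurally: 0 ring(s) + 1 π bond(s) = 1.)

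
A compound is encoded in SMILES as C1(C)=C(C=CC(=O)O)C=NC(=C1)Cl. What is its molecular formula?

C9H8ClNO2

Heavy atoms from the SMILES: 9 C, 1 Cl, 1 N, 2 O.
Implicit hydrogens by atom environment:
  3 × C (aromatic): no H
  2 × C (aromatic): 1 H each → 2
  2 × C: 1 H each → 2
  1 × C: 3 H
  1 × C: no H
  1 × Cl: no H
  1 × N (aromatic): no H
  1 × O: 1 H
  1 × O: no H
  Total hydrogens = 8.
Molecular formula: C9H8ClNO2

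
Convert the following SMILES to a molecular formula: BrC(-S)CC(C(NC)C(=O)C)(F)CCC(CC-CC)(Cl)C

C15H28BrClFNOS

Heavy atoms from the SMILES: 1 Br, 15 C, 1 Cl, 1 F, 1 N, 1 O, 1 S.
Implicit hydrogens by atom environment:
  6 × C: 2 H each → 12
  4 × C: 3 H each → 12
  3 × C: no H
  2 × C: 1 H each → 2
  1 × Br: no H
  1 × Cl: no H
  1 × F: no H
  1 × N: 1 H
  1 × O: no H
  1 × S: 1 H
  Total hydrogens = 28.
Molecular formula: C15H28BrClFNOS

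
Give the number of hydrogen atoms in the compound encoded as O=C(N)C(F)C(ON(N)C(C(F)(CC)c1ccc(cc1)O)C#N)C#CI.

Hydrogens are implicit in SMILES; fill each atom to its normal valence:
  5 × C: no H
  4 × C (aromatic): 1 H each → 4
  3 × C: 1 H each → 3
  2 × C (aromatic): no H
  2 × F: no H
  2 × N: 2 H each → 4
  2 × N: no H
  2 × O: no H
  1 × C: 3 H
  1 × C: 2 H
  1 × I: no H
  1 × O: 1 H
  Total hydrogens = 17.

17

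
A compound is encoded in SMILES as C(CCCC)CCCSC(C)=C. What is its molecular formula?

Heavy atoms from the SMILES: 11 C, 1 S.
Implicit hydrogens by atom environment:
  8 × C: 2 H each → 16
  2 × C: 3 H each → 6
  1 × C: no H
  1 × S: no H
  Total hydrogens = 22.
Molecular formula: C11H22S

C11H22S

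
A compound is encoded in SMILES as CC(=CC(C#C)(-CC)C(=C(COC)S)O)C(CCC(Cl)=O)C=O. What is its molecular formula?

Heavy atoms from the SMILES: 17 C, 1 Cl, 4 O, 1 S.
Implicit hydrogens by atom environment:
  6 × C: no H
  4 × C: 2 H each → 8
  4 × C: 1 H each → 4
  3 × C: 3 H each → 9
  3 × O: no H
  1 × Cl: no H
  1 × O: 1 H
  1 × S: 1 H
  Total hydrogens = 23.
Molecular formula: C17H23ClO4S

C17H23ClO4S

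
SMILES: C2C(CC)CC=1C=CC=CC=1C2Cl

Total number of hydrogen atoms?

Hydrogens are implicit in SMILES; fill each atom to its normal valence:
  4 × C (aromatic): 1 H each → 4
  3 × C: 2 H each → 6
  2 × C: 1 H each → 2
  2 × C (aromatic): no H
  1 × C: 3 H
  1 × Cl: no H
  Total hydrogens = 15.

15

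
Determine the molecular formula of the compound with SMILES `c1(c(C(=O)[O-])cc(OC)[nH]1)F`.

C6H5FNO3-

Heavy atoms from the SMILES: 6 C, 1 F, 1 N, 3 O.
Implicit hydrogens by atom environment:
  3 × C (aromatic): no H
  2 × O: no H
  1 × C: 3 H
  1 × C (aromatic): 1 H
  1 × C: no H
  1 × F: no H
  1 × N (aromatic): 1 H
  1 × O (charge -1): no H
  Total hydrogens = 5.
Net charge -1.
Molecular formula: C6H5FNO3-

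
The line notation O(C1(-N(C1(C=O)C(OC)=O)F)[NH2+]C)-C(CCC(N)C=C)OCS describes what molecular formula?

C13H23FN3O5S+

Heavy atoms from the SMILES: 13 C, 1 F, 3 N, 5 O, 1 S.
Implicit hydrogens by atom environment:
  5 × O: no H
  4 × C: 2 H each → 8
  4 × C: 1 H each → 4
  3 × C: no H
  2 × C: 3 H each → 6
  1 × F: no H
  1 × N (charge +1): 2 H
  1 × N: 2 H
  1 × N: no H
  1 × S: 1 H
  Total hydrogens = 23.
Net charge +1.
Molecular formula: C13H23FN3O5S+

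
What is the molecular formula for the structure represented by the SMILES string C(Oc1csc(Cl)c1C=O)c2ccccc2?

Heavy atoms from the SMILES: 12 C, 1 Cl, 2 O, 1 S.
Implicit hydrogens by atom environment:
  6 × C (aromatic): 1 H each → 6
  4 × C (aromatic): no H
  2 × O: no H
  1 × C: 2 H
  1 × C: 1 H
  1 × Cl: no H
  1 × S (aromatic): no H
  Total hydrogens = 9.
Molecular formula: C12H9ClO2S

C12H9ClO2S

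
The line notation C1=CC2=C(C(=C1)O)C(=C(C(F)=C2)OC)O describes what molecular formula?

C11H9FO3

Heavy atoms from the SMILES: 11 C, 1 F, 3 O.
Implicit hydrogens by atom environment:
  6 × C (aromatic): no H
  4 × C (aromatic): 1 H each → 4
  2 × O: 1 H each → 2
  1 × C: 3 H
  1 × F: no H
  1 × O: no H
  Total hydrogens = 9.
Molecular formula: C11H9FO3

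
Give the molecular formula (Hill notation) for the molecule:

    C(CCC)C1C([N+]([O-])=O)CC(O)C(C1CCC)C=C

C15H27NO3

Heavy atoms from the SMILES: 15 C, 1 N, 3 O.
Implicit hydrogens by atom environment:
  7 × C: 2 H each → 14
  6 × C: 1 H each → 6
  2 × C: 3 H each → 6
  1 × N (charge +1): no H
  1 × O: 1 H
  1 × O: no H
  1 × O (charge -1): no H
  Total hydrogens = 27.
Molecular formula: C15H27NO3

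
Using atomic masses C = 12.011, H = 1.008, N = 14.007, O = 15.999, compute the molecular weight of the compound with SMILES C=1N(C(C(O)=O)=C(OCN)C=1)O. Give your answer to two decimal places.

172.14

Molecular formula: C6H8N2O4.
M = 6×12.011 + 8×1.008 + 2×14.007 + 4×15.999 = 172.14 g/mol.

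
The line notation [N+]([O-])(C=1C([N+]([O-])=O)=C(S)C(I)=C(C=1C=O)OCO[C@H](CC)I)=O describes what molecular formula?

C11H10I2N2O7S

Heavy atoms from the SMILES: 11 C, 2 I, 2 N, 7 O, 1 S.
Implicit hydrogens by atom environment:
  6 × C (aromatic): no H
  5 × O: no H
  2 × C: 2 H each → 4
  2 × C: 1 H each → 2
  2 × I: no H
  2 × N (charge +1): no H
  2 × O (charge -1): no H
  1 × C: 3 H
  1 × S: 1 H
  Total hydrogens = 10.
Molecular formula: C11H10I2N2O7S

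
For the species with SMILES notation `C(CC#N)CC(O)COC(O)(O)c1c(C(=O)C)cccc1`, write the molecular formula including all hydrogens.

Heavy atoms from the SMILES: 15 C, 1 N, 5 O.
Implicit hydrogens by atom environment:
  4 × C: 2 H each → 8
  4 × C (aromatic): 1 H each → 4
  3 × C: no H
  3 × O: 1 H each → 3
  2 × C (aromatic): no H
  2 × O: no H
  1 × C: 3 H
  1 × C: 1 H
  1 × N: no H
  Total hydrogens = 19.
Molecular formula: C15H19NO5

C15H19NO5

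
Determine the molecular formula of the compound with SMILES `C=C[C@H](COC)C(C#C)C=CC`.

Heavy atoms from the SMILES: 11 C, 1 O.
Implicit hydrogens by atom environment:
  6 × C: 1 H each → 6
  2 × C: 3 H each → 6
  2 × C: 2 H each → 4
  1 × C: no H
  1 × O: no H
  Total hydrogens = 16.
Molecular formula: C11H16O

C11H16O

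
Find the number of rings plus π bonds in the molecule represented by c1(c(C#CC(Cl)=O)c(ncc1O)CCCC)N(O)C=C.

8

Molecular formula from the SMILES: C14H15ClN2O3.
DoU = (2C + 2 + N − H − X)/2 = (2·14 + 2 + 2 − 15 − 1)/2 = 16/2 = 8.
(Structurally: 1 ring(s) + 7 π bond(s) = 8.)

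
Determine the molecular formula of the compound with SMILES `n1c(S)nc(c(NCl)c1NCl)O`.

Heavy atoms from the SMILES: 4 C, 2 Cl, 4 N, 1 O, 1 S.
Implicit hydrogens by atom environment:
  4 × C (aromatic): no H
  2 × Cl: no H
  2 × N: 1 H each → 2
  2 × N (aromatic): no H
  1 × O: 1 H
  1 × S: 1 H
  Total hydrogens = 4.
Molecular formula: C4H4Cl2N4OS

C4H4Cl2N4OS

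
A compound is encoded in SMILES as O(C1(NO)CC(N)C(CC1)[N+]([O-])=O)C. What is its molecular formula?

Heavy atoms from the SMILES: 7 C, 3 N, 4 O.
Implicit hydrogens by atom environment:
  3 × C: 2 H each → 6
  2 × C: 1 H each → 2
  2 × O: no H
  1 × C: 3 H
  1 × C: no H
  1 × N: 2 H
  1 × N: 1 H
  1 × N (charge +1): no H
  1 × O: 1 H
  1 × O (charge -1): no H
  Total hydrogens = 15.
Molecular formula: C7H15N3O4

C7H15N3O4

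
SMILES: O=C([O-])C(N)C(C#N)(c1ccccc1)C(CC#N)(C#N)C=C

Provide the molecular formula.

Heavy atoms from the SMILES: 16 C, 4 N, 2 O.
Implicit hydrogens by atom environment:
  6 × C: no H
  5 × C (aromatic): 1 H each → 5
  3 × N: no H
  2 × C: 2 H each → 4
  2 × C: 1 H each → 2
  1 × C (aromatic): no H
  1 × N: 2 H
  1 × O: no H
  1 × O (charge -1): no H
  Total hydrogens = 13.
Net charge -1.
Molecular formula: C16H13N4O2-

C16H13N4O2-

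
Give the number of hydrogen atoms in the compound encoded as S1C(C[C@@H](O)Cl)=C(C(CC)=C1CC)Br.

14

Hydrogens are implicit in SMILES; fill each atom to its normal valence:
  4 × C (aromatic): no H
  3 × C: 2 H each → 6
  2 × C: 3 H each → 6
  1 × Br: no H
  1 × C: 1 H
  1 × Cl: no H
  1 × O: 1 H
  1 × S (aromatic): no H
  Total hydrogens = 14.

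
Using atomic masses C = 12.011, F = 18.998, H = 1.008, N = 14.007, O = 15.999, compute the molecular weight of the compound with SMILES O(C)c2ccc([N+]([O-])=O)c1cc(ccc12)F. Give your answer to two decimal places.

221.19

Molecular formula: C11H8FNO3.
M = 11×12.011 + 1×18.998 + 8×1.008 + 1×14.007 + 3×15.999 = 221.19 g/mol.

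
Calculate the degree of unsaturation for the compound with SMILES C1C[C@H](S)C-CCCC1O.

1

Molecular formula from the SMILES: C8H16OS.
DoU = (2C + 2 + N − H − X)/2 = (2·8 + 2 + 0 − 16 − 0)/2 = 2/2 = 1.
(Structurally: 1 ring(s) + 0 π bond(s) = 1.)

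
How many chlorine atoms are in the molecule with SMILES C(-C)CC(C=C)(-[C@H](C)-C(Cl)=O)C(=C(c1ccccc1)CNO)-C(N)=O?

The symbol for chlorine appears 1 time in the SMILES.

1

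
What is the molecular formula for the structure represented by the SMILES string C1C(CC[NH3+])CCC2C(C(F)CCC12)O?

C12H23FNO+

Heavy atoms from the SMILES: 12 C, 1 F, 1 N, 1 O.
Implicit hydrogens by atom environment:
  7 × C: 2 H each → 14
  5 × C: 1 H each → 5
  1 × F: no H
  1 × N (charge +1): 3 H
  1 × O: 1 H
  Total hydrogens = 23.
Net charge +1.
Molecular formula: C12H23FNO+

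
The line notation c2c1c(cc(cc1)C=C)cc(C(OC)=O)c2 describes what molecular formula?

C14H12O2

Heavy atoms from the SMILES: 14 C, 2 O.
Implicit hydrogens by atom environment:
  6 × C (aromatic): 1 H each → 6
  4 × C (aromatic): no H
  2 × O: no H
  1 × C: 3 H
  1 × C: 2 H
  1 × C: 1 H
  1 × C: no H
  Total hydrogens = 12.
Molecular formula: C14H12O2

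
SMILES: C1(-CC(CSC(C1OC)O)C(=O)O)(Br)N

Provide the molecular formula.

C8H14BrNO4S

Heavy atoms from the SMILES: 1 Br, 8 C, 1 N, 4 O, 1 S.
Implicit hydrogens by atom environment:
  3 × C: 1 H each → 3
  2 × C: 2 H each → 4
  2 × C: no H
  2 × O: 1 H each → 2
  2 × O: no H
  1 × Br: no H
  1 × C: 3 H
  1 × N: 2 H
  1 × S: no H
  Total hydrogens = 14.
Molecular formula: C8H14BrNO4S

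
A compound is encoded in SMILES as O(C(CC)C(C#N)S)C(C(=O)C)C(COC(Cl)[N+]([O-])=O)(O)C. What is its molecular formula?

Heavy atoms from the SMILES: 12 C, 1 Cl, 2 N, 6 O, 1 S.
Implicit hydrogens by atom environment:
  4 × C: 1 H each → 4
  4 × O: no H
  3 × C: 3 H each → 9
  3 × C: no H
  2 × C: 2 H each → 4
  1 × Cl: no H
  1 × N: no H
  1 × N (charge +1): no H
  1 × O: 1 H
  1 × O (charge -1): no H
  1 × S: 1 H
  Total hydrogens = 19.
Molecular formula: C12H19ClN2O6S

C12H19ClN2O6S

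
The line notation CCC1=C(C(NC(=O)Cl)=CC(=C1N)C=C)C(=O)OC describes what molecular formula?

C13H15ClN2O3

Heavy atoms from the SMILES: 13 C, 1 Cl, 2 N, 3 O.
Implicit hydrogens by atom environment:
  5 × C (aromatic): no H
  3 × O: no H
  2 × C: 3 H each → 6
  2 × C: 2 H each → 4
  2 × C: no H
  1 × C (aromatic): 1 H
  1 × C: 1 H
  1 × Cl: no H
  1 × N: 2 H
  1 × N: 1 H
  Total hydrogens = 15.
Molecular formula: C13H15ClN2O3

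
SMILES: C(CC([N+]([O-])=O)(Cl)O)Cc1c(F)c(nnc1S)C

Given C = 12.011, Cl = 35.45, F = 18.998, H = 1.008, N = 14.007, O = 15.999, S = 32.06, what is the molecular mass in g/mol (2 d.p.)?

295.71

Molecular formula: C9H11ClFN3O3S.
M = 9×12.011 + 1×35.45 + 1×18.998 + 11×1.008 + 3×14.007 + 3×15.999 + 1×32.06 = 295.71 g/mol.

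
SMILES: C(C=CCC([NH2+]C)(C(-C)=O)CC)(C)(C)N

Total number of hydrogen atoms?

25

Hydrogens are implicit in SMILES; fill each atom to its normal valence:
  5 × C: 3 H each → 15
  3 × C: no H
  2 × C: 2 H each → 4
  2 × C: 1 H each → 2
  1 × N: 2 H
  1 × N (charge +1): 2 H
  1 × O: no H
  Total hydrogens = 25.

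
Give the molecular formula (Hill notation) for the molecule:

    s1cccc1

C4H4S

Heavy atoms from the SMILES: 4 C, 1 S.
Implicit hydrogens by atom environment:
  4 × C (aromatic): 1 H each → 4
  1 × S (aromatic): no H
  Total hydrogens = 4.
Molecular formula: C4H4S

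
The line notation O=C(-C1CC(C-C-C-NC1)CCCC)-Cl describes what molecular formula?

Heavy atoms from the SMILES: 12 C, 1 Cl, 1 N, 1 O.
Implicit hydrogens by atom environment:
  8 × C: 2 H each → 16
  2 × C: 1 H each → 2
  1 × C: 3 H
  1 × C: no H
  1 × Cl: no H
  1 × N: 1 H
  1 × O: no H
  Total hydrogens = 22.
Molecular formula: C12H22ClNO

C12H22ClNO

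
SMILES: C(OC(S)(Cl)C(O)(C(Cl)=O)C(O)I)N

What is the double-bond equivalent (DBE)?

1

Molecular formula from the SMILES: C5H8Cl2INO4S.
DoU = (2C + 2 + N − H − X)/2 = (2·5 + 2 + 1 − 8 − 3)/2 = 2/2 = 1.
(Structurally: 0 ring(s) + 1 π bond(s) = 1.)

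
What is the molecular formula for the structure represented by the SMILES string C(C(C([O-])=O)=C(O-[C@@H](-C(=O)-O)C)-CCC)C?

C11H17O5-

Heavy atoms from the SMILES: 11 C, 5 O.
Implicit hydrogens by atom environment:
  4 × C: no H
  3 × C: 3 H each → 9
  3 × C: 2 H each → 6
  3 × O: no H
  1 × C: 1 H
  1 × O: 1 H
  1 × O (charge -1): no H
  Total hydrogens = 17.
Net charge -1.
Molecular formula: C11H17O5-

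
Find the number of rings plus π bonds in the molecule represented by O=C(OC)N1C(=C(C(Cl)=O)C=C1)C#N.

Molecular formula from the SMILES: C8H5ClN2O3.
DoU = (2C + 2 + N − H − X)/2 = (2·8 + 2 + 2 − 5 − 1)/2 = 14/2 = 7.
(Structurally: 1 ring(s) + 6 π bond(s) = 7.)

7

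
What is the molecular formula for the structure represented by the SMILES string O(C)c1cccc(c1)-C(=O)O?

Heavy atoms from the SMILES: 8 C, 3 O.
Implicit hydrogens by atom environment:
  4 × C (aromatic): 1 H each → 4
  2 × C (aromatic): no H
  2 × O: no H
  1 × C: 3 H
  1 × C: no H
  1 × O: 1 H
  Total hydrogens = 8.
Molecular formula: C8H8O3

C8H8O3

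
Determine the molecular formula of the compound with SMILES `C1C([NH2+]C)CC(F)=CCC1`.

Heavy atoms from the SMILES: 8 C, 1 F, 1 N.
Implicit hydrogens by atom environment:
  4 × C: 2 H each → 8
  2 × C: 1 H each → 2
  1 × C: 3 H
  1 × C: no H
  1 × F: no H
  1 × N (charge +1): 2 H
  Total hydrogens = 15.
Net charge +1.
Molecular formula: C8H15FN+

C8H15FN+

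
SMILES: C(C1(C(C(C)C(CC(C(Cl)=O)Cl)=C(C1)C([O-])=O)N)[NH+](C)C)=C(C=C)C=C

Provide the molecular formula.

C19H26Cl2N2O3

Heavy atoms from the SMILES: 19 C, 2 Cl, 2 N, 3 O.
Implicit hydrogens by atom environment:
  6 × C: 1 H each → 6
  6 × C: no H
  4 × C: 2 H each → 8
  3 × C: 3 H each → 9
  2 × Cl: no H
  2 × O: no H
  1 × N: 2 H
  1 × N (charge +1): 1 H
  1 × O (charge -1): no H
  Total hydrogens = 26.
Molecular formula: C19H26Cl2N2O3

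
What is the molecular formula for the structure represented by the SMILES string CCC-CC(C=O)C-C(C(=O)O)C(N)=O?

Heavy atoms from the SMILES: 10 C, 1 N, 4 O.
Implicit hydrogens by atom environment:
  4 × C: 2 H each → 8
  3 × C: 1 H each → 3
  3 × O: no H
  2 × C: no H
  1 × C: 3 H
  1 × N: 2 H
  1 × O: 1 H
  Total hydrogens = 17.
Molecular formula: C10H17NO4

C10H17NO4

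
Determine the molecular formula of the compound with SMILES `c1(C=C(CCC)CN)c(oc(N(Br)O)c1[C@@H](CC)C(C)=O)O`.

C15H23BrN2O4

Heavy atoms from the SMILES: 1 Br, 15 C, 2 N, 4 O.
Implicit hydrogens by atom environment:
  4 × C: 2 H each → 8
  4 × C (aromatic): no H
  3 × C: 3 H each → 9
  2 × C: 1 H each → 2
  2 × C: no H
  2 × O: 1 H each → 2
  1 × Br: no H
  1 × N: 2 H
  1 × N: no H
  1 × O (aromatic): no H
  1 × O: no H
  Total hydrogens = 23.
Molecular formula: C15H23BrN2O4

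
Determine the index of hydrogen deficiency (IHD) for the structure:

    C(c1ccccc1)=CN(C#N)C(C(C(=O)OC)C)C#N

10

Molecular formula from the SMILES: C15H15N3O2.
DoU = (2C + 2 + N − H − X)/2 = (2·15 + 2 + 3 − 15 − 0)/2 = 20/2 = 10.
(Structurally: 1 ring(s) + 9 π bond(s) = 10.)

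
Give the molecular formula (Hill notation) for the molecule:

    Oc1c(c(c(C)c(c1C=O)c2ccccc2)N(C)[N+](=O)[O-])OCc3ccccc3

C22H20N2O5

Heavy atoms from the SMILES: 22 C, 2 N, 5 O.
Implicit hydrogens by atom environment:
  10 × C (aromatic): 1 H each → 10
  8 × C (aromatic): no H
  3 × O: no H
  2 × C: 3 H each → 6
  1 × C: 2 H
  1 × C: 1 H
  1 × N: no H
  1 × N (charge +1): no H
  1 × O: 1 H
  1 × O (charge -1): no H
  Total hydrogens = 20.
Molecular formula: C22H20N2O5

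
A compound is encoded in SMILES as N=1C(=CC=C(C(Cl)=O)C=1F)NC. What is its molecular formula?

Heavy atoms from the SMILES: 7 C, 1 Cl, 1 F, 2 N, 1 O.
Implicit hydrogens by atom environment:
  3 × C (aromatic): no H
  2 × C (aromatic): 1 H each → 2
  1 × C: 3 H
  1 × C: no H
  1 × Cl: no H
  1 × F: no H
  1 × N: 1 H
  1 × N (aromatic): no H
  1 × O: no H
  Total hydrogens = 6.
Molecular formula: C7H6ClFN2O

C7H6ClFN2O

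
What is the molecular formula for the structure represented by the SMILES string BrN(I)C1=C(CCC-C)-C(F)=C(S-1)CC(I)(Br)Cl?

C10H11Br2ClFI2NS

Heavy atoms from the SMILES: 2 Br, 10 C, 1 Cl, 1 F, 2 I, 1 N, 1 S.
Implicit hydrogens by atom environment:
  4 × C: 2 H each → 8
  4 × C (aromatic): no H
  2 × Br: no H
  2 × I: no H
  1 × C: 3 H
  1 × C: no H
  1 × Cl: no H
  1 × F: no H
  1 × N: no H
  1 × S (aromatic): no H
  Total hydrogens = 11.
Molecular formula: C10H11Br2ClFI2NS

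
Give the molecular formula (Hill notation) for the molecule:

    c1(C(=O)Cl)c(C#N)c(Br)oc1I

Heavy atoms from the SMILES: 1 Br, 6 C, 1 Cl, 1 I, 1 N, 2 O.
Implicit hydrogens by atom environment:
  4 × C (aromatic): no H
  2 × C: no H
  1 × Br: no H
  1 × Cl: no H
  1 × I: no H
  1 × N: no H
  1 × O (aromatic): no H
  1 × O: no H
  Total hydrogens = 0.
Molecular formula: C6BrClINO2

C6BrClINO2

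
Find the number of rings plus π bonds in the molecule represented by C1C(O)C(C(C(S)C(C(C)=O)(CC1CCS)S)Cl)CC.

Molecular formula from the SMILES: C14H25ClO2S3.
DoU = (2C + 2 + N − H − X)/2 = (2·14 + 2 + 0 − 25 − 1)/2 = 4/2 = 2.
(Structurally: 1 ring(s) + 1 π bond(s) = 2.)

2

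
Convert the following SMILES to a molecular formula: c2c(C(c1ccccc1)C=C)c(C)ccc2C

C17H18

Heavy atoms from the SMILES: 17 C.
Implicit hydrogens by atom environment:
  8 × C (aromatic): 1 H each → 8
  4 × C (aromatic): no H
  2 × C: 3 H each → 6
  2 × C: 1 H each → 2
  1 × C: 2 H
  Total hydrogens = 18.
Molecular formula: C17H18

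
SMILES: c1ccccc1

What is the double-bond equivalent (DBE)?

Molecular formula from the SMILES: C6H6.
DoU = (2C + 2 + N − H − X)/2 = (2·6 + 2 + 0 − 6 − 0)/2 = 8/2 = 4.
(Structurally: 1 ring(s) + 3 π bond(s) = 4.)

4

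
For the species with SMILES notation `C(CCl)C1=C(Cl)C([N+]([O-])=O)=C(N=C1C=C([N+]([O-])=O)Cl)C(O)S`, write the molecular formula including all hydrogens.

Heavy atoms from the SMILES: 10 C, 3 Cl, 3 N, 5 O, 1 S.
Implicit hydrogens by atom environment:
  5 × C (aromatic): no H
  3 × Cl: no H
  2 × C: 2 H each → 4
  2 × C: 1 H each → 2
  2 × N (charge +1): no H
  2 × O: no H
  2 × O (charge -1): no H
  1 × C: no H
  1 × N (aromatic): no H
  1 × O: 1 H
  1 × S: 1 H
  Total hydrogens = 8.
Molecular formula: C10H8Cl3N3O5S

C10H8Cl3N3O5S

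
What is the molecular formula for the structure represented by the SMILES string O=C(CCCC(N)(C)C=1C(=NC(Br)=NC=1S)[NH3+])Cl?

Heavy atoms from the SMILES: 1 Br, 10 C, 1 Cl, 4 N, 1 O, 1 S.
Implicit hydrogens by atom environment:
  4 × C (aromatic): no H
  3 × C: 2 H each → 6
  2 × C: no H
  2 × N (aromatic): no H
  1 × Br: no H
  1 × C: 3 H
  1 × Cl: no H
  1 × N (charge +1): 3 H
  1 × N: 2 H
  1 × O: no H
  1 × S: 1 H
  Total hydrogens = 15.
Net charge +1.
Molecular formula: C10H15BrClN4OS+

C10H15BrClN4OS+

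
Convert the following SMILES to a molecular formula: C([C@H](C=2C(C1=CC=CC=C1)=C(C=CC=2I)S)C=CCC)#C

C19H17IS

Heavy atoms from the SMILES: 19 C, 1 I, 1 S.
Implicit hydrogens by atom environment:
  7 × C (aromatic): 1 H each → 7
  5 × C (aromatic): no H
  4 × C: 1 H each → 4
  1 × C: 3 H
  1 × C: 2 H
  1 × C: no H
  1 × I: no H
  1 × S: 1 H
  Total hydrogens = 17.
Molecular formula: C19H17IS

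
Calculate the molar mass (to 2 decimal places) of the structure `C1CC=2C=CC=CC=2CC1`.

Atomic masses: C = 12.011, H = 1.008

Molecular formula: C10H12.
M = 10×12.011 + 12×1.008 = 132.21 g/mol.

132.21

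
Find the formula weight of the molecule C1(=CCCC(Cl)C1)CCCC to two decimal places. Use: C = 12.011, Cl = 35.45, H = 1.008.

Molecular formula: C10H17Cl.
M = 10×12.011 + 1×35.45 + 17×1.008 = 172.70 g/mol.

172.70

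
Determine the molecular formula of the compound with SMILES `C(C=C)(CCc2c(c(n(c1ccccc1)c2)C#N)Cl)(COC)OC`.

C19H21ClN2O2

Heavy atoms from the SMILES: 19 C, 1 Cl, 2 N, 2 O.
Implicit hydrogens by atom environment:
  6 × C (aromatic): 1 H each → 6
  4 × C: 2 H each → 8
  4 × C (aromatic): no H
  2 × C: 3 H each → 6
  2 × C: no H
  2 × O: no H
  1 × C: 1 H
  1 × Cl: no H
  1 × N (aromatic): no H
  1 × N: no H
  Total hydrogens = 21.
Molecular formula: C19H21ClN2O2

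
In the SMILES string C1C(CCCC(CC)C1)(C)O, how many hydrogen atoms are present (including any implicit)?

Hydrogens are implicit in SMILES; fill each atom to its normal valence:
  6 × C: 2 H each → 12
  2 × C: 3 H each → 6
  1 × C: 1 H
  1 × C: no H
  1 × O: 1 H
  Total hydrogens = 20.

20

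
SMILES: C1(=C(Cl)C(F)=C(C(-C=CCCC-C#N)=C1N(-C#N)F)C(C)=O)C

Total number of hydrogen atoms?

14

Hydrogens are implicit in SMILES; fill each atom to its normal valence:
  6 × C (aromatic): no H
  3 × C: 2 H each → 6
  3 × C: no H
  3 × N: no H
  2 × C: 3 H each → 6
  2 × C: 1 H each → 2
  2 × F: no H
  1 × Cl: no H
  1 × O: no H
  Total hydrogens = 14.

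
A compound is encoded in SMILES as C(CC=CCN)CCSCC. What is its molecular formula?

Heavy atoms from the SMILES: 9 C, 1 N, 1 S.
Implicit hydrogens by atom environment:
  6 × C: 2 H each → 12
  2 × C: 1 H each → 2
  1 × C: 3 H
  1 × N: 2 H
  1 × S: no H
  Total hydrogens = 19.
Molecular formula: C9H19NS

C9H19NS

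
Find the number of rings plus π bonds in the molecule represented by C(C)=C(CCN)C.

Molecular formula from the SMILES: C6H13N.
DoU = (2C + 2 + N − H − X)/2 = (2·6 + 2 + 1 − 13 − 0)/2 = 2/2 = 1.
(Structurally: 0 ring(s) + 1 π bond(s) = 1.)

1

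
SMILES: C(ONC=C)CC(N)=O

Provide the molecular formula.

C5H10N2O2

Heavy atoms from the SMILES: 5 C, 2 N, 2 O.
Implicit hydrogens by atom environment:
  3 × C: 2 H each → 6
  2 × O: no H
  1 × C: 1 H
  1 × C: no H
  1 × N: 2 H
  1 × N: 1 H
  Total hydrogens = 10.
Molecular formula: C5H10N2O2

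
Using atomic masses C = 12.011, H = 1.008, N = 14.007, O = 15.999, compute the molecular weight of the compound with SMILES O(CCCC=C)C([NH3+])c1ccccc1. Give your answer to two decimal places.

192.28

Molecular formula: C12H18NO+.
M = 12×12.011 + 18×1.008 + 1×14.007 + 1×15.999 = 192.28 g/mol.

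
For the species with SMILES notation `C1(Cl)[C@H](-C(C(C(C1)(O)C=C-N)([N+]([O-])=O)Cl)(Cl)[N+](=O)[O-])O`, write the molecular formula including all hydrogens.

Heavy atoms from the SMILES: 8 C, 3 Cl, 3 N, 6 O.
Implicit hydrogens by atom environment:
  4 × C: 1 H each → 4
  3 × C: no H
  3 × Cl: no H
  2 × N (charge +1): no H
  2 × O: 1 H each → 2
  2 × O: no H
  2 × O (charge -1): no H
  1 × C: 2 H
  1 × N: 2 H
  Total hydrogens = 10.
Molecular formula: C8H10Cl3N3O6

C8H10Cl3N3O6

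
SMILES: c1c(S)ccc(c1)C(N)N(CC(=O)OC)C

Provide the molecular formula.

C11H16N2O2S

Heavy atoms from the SMILES: 11 C, 2 N, 2 O, 1 S.
Implicit hydrogens by atom environment:
  4 × C (aromatic): 1 H each → 4
  2 × C: 3 H each → 6
  2 × C (aromatic): no H
  2 × O: no H
  1 × C: 2 H
  1 × C: 1 H
  1 × C: no H
  1 × N: 2 H
  1 × N: no H
  1 × S: 1 H
  Total hydrogens = 16.
Molecular formula: C11H16N2O2S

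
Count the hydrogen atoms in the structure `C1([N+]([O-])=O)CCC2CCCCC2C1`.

Hydrogens are implicit in SMILES; fill each atom to its normal valence:
  7 × C: 2 H each → 14
  3 × C: 1 H each → 3
  1 × N (charge +1): no H
  1 × O: no H
  1 × O (charge -1): no H
  Total hydrogens = 17.

17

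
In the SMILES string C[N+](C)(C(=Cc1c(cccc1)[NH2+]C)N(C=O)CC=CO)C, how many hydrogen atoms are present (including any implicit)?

Hydrogens are implicit in SMILES; fill each atom to its normal valence:
  4 × C: 3 H each → 12
  4 × C: 1 H each → 4
  4 × C (aromatic): 1 H each → 4
  2 × C (aromatic): no H
  1 × C: 2 H
  1 × C: no H
  1 × N (charge +1): 2 H
  1 × N: no H
  1 × N (charge +1): no H
  1 × O: 1 H
  1 × O: no H
  Total hydrogens = 25.

25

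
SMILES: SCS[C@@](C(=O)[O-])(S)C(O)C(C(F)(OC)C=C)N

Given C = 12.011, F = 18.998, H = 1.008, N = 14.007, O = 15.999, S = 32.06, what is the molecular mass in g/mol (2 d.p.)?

316.40

Molecular formula: C9H15FNO4S3-.
M = 9×12.011 + 1×18.998 + 15×1.008 + 1×14.007 + 4×15.999 + 3×32.06 = 316.40 g/mol.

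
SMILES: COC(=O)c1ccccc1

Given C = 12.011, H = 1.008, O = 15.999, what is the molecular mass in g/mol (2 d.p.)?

136.15

Molecular formula: C8H8O2.
M = 8×12.011 + 8×1.008 + 2×15.999 = 136.15 g/mol.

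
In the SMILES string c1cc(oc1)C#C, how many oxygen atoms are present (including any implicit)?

The symbol for oxygen appears 1 time in the SMILES.

1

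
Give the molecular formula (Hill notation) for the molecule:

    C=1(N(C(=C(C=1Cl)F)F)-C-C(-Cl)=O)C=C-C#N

C9H4Cl2F2N2O

Heavy atoms from the SMILES: 9 C, 2 Cl, 2 F, 2 N, 1 O.
Implicit hydrogens by atom environment:
  4 × C (aromatic): no H
  2 × C: 1 H each → 2
  2 × C: no H
  2 × Cl: no H
  2 × F: no H
  1 × C: 2 H
  1 × N (aromatic): no H
  1 × N: no H
  1 × O: no H
  Total hydrogens = 4.
Molecular formula: C9H4Cl2F2N2O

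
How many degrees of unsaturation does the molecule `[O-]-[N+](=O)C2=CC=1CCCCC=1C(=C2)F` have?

Molecular formula from the SMILES: C10H10FNO2.
DoU = (2C + 2 + N − H − X)/2 = (2·10 + 2 + 1 − 10 − 1)/2 = 12/2 = 6.
(Structurally: 2 ring(s) + 4 π bond(s) = 6.)

6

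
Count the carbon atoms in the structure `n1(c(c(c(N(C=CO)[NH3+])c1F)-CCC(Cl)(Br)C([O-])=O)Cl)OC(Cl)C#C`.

The symbol for carbon appears 13 times in the SMILES. Lowercase c denotes aromatic carbon and counts toward C.

13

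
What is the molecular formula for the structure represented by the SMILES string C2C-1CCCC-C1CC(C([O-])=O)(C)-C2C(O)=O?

C13H19O4-

Heavy atoms from the SMILES: 13 C, 4 O.
Implicit hydrogens by atom environment:
  6 × C: 2 H each → 12
  3 × C: 1 H each → 3
  3 × C: no H
  2 × O: no H
  1 × C: 3 H
  1 × O: 1 H
  1 × O (charge -1): no H
  Total hydrogens = 19.
Net charge -1.
Molecular formula: C13H19O4-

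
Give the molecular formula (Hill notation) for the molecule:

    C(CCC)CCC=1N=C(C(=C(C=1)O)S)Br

C11H16BrNOS

Heavy atoms from the SMILES: 1 Br, 11 C, 1 N, 1 O, 1 S.
Implicit hydrogens by atom environment:
  5 × C: 2 H each → 10
  4 × C (aromatic): no H
  1 × Br: no H
  1 × C: 3 H
  1 × C (aromatic): 1 H
  1 × N (aromatic): no H
  1 × O: 1 H
  1 × S: 1 H
  Total hydrogens = 16.
Molecular formula: C11H16BrNOS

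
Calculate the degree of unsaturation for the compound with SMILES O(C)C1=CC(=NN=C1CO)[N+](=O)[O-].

Molecular formula from the SMILES: C6H7N3O4.
DoU = (2C + 2 + N − H − X)/2 = (2·6 + 2 + 3 − 7 − 0)/2 = 10/2 = 5.
(Structurally: 1 ring(s) + 4 π bond(s) = 5.)

5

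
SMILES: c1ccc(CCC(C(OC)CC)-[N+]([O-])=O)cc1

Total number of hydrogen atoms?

19

Hydrogens are implicit in SMILES; fill each atom to its normal valence:
  5 × C (aromatic): 1 H each → 5
  3 × C: 2 H each → 6
  2 × C: 3 H each → 6
  2 × C: 1 H each → 2
  2 × O: no H
  1 × C (aromatic): no H
  1 × N (charge +1): no H
  1 × O (charge -1): no H
  Total hydrogens = 19.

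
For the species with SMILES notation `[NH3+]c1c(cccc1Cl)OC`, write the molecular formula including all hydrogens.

C7H9ClNO+

Heavy atoms from the SMILES: 7 C, 1 Cl, 1 N, 1 O.
Implicit hydrogens by atom environment:
  3 × C (aromatic): 1 H each → 3
  3 × C (aromatic): no H
  1 × C: 3 H
  1 × Cl: no H
  1 × N (charge +1): 3 H
  1 × O: no H
  Total hydrogens = 9.
Net charge +1.
Molecular formula: C7H9ClNO+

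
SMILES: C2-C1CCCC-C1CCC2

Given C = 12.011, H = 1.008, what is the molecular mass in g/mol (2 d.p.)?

Molecular formula: C10H18.
M = 10×12.011 + 18×1.008 = 138.25 g/mol.

138.25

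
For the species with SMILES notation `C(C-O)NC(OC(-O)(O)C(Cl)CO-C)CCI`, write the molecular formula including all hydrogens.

Heavy atoms from the SMILES: 9 C, 1 Cl, 1 I, 1 N, 5 O.
Implicit hydrogens by atom environment:
  5 × C: 2 H each → 10
  3 × O: 1 H each → 3
  2 × C: 1 H each → 2
  2 × O: no H
  1 × C: 3 H
  1 × C: no H
  1 × Cl: no H
  1 × I: no H
  1 × N: 1 H
  Total hydrogens = 19.
Molecular formula: C9H19ClINO5

C9H19ClINO5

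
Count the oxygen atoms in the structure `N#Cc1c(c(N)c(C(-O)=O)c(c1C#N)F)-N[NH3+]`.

The symbol for oxygen appears 2 times in the SMILES.

2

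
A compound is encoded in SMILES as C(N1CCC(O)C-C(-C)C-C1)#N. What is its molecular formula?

C9H16N2O

Heavy atoms from the SMILES: 9 C, 2 N, 1 O.
Implicit hydrogens by atom environment:
  5 × C: 2 H each → 10
  2 × C: 1 H each → 2
  2 × N: no H
  1 × C: 3 H
  1 × C: no H
  1 × O: 1 H
  Total hydrogens = 16.
Molecular formula: C9H16N2O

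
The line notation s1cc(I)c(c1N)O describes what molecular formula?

Heavy atoms from the SMILES: 4 C, 1 I, 1 N, 1 O, 1 S.
Implicit hydrogens by atom environment:
  3 × C (aromatic): no H
  1 × C (aromatic): 1 H
  1 × I: no H
  1 × N: 2 H
  1 × O: 1 H
  1 × S (aromatic): no H
  Total hydrogens = 4.
Molecular formula: C4H4INOS

C4H4INOS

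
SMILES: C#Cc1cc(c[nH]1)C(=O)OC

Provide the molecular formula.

C8H7NO2

Heavy atoms from the SMILES: 8 C, 1 N, 2 O.
Implicit hydrogens by atom environment:
  2 × C (aromatic): 1 H each → 2
  2 × C (aromatic): no H
  2 × C: no H
  2 × O: no H
  1 × C: 3 H
  1 × C: 1 H
  1 × N (aromatic): 1 H
  Total hydrogens = 7.
Molecular formula: C8H7NO2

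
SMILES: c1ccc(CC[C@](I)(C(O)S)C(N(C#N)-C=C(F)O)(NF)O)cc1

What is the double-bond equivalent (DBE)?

Molecular formula from the SMILES: C14H16F2IN3O3S.
DoU = (2C + 2 + N − H − X)/2 = (2·14 + 2 + 3 − 16 − 3)/2 = 14/2 = 7.
(Structurally: 1 ring(s) + 6 π bond(s) = 7.)

7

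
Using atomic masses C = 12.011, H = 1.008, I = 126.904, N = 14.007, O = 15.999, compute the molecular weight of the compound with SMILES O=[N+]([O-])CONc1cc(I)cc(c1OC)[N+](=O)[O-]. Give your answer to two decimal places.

Molecular formula: C8H8IN3O6.
M = 8×12.011 + 8×1.008 + 1×126.904 + 3×14.007 + 6×15.999 = 369.07 g/mol.

369.07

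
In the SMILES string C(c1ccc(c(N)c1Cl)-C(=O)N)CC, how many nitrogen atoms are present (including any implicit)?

2

The symbol for nitrogen appears 2 times in the SMILES.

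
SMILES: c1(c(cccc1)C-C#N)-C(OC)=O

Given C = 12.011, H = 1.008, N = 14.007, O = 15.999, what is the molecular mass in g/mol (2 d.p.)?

Molecular formula: C10H9NO2.
M = 10×12.011 + 9×1.008 + 1×14.007 + 2×15.999 = 175.19 g/mol.

175.19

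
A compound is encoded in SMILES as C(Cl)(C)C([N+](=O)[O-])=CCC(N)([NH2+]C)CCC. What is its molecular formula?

C10H21ClN3O2+

Heavy atoms from the SMILES: 10 C, 1 Cl, 3 N, 2 O.
Implicit hydrogens by atom environment:
  3 × C: 3 H each → 9
  3 × C: 2 H each → 6
  2 × C: 1 H each → 2
  2 × C: no H
  1 × Cl: no H
  1 × N: 2 H
  1 × N (charge +1): 2 H
  1 × N (charge +1): no H
  1 × O: no H
  1 × O (charge -1): no H
  Total hydrogens = 21.
Net charge +1.
Molecular formula: C10H21ClN3O2+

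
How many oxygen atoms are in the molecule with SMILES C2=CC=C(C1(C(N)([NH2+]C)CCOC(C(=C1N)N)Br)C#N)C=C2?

1

The symbol for oxygen appears 1 time in the SMILES.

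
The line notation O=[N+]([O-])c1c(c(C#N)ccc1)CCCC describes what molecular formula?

C11H12N2O2

Heavy atoms from the SMILES: 11 C, 2 N, 2 O.
Implicit hydrogens by atom environment:
  3 × C: 2 H each → 6
  3 × C (aromatic): 1 H each → 3
  3 × C (aromatic): no H
  1 × C: 3 H
  1 × C: no H
  1 × N: no H
  1 × N (charge +1): no H
  1 × O: no H
  1 × O (charge -1): no H
  Total hydrogens = 12.
Molecular formula: C11H12N2O2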